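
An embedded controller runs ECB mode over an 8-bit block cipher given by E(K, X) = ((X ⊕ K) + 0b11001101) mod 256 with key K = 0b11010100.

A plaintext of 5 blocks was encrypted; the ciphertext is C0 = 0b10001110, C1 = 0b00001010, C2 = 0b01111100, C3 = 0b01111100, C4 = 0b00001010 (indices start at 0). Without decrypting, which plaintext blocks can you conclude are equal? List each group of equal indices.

ECB encrypts each block independently with the same key, so equal ciphertext blocks imply equal plaintext blocks.
C1 = C4 = 0b00001010, so P1 = P4.
C2 = C3 = 0b01111100, so P2 = P3.

P1 = P4; P2 = P3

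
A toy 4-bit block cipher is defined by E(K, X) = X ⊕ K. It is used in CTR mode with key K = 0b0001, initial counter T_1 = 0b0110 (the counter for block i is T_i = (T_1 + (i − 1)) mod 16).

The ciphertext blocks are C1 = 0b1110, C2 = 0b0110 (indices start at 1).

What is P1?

P1 = 0b1001

CTR decryption: S_i = E(K, T_i) where T_i is the counter for block i; P_i = C_i ⊕ S_i.
P1: T = 0b0110, S = E(K, T) = 0b0111; 0b1110 ⊕ 0b0111 = 0b1001.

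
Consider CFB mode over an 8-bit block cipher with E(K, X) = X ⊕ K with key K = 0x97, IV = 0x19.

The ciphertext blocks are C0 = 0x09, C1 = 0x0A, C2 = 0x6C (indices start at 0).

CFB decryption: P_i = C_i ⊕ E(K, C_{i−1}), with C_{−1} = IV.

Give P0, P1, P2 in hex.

P0: E(K, 0x19) = 0x8E; 0x09 ⊕ 0x8E = 0x87.
P1: E(K, 0x09) = 0x9E; 0x0A ⊕ 0x9E = 0x94.
P2: E(K, 0x0A) = 0x9D; 0x6C ⊕ 0x9D = 0xF1.

P0 = 0x87, P1 = 0x94, P2 = 0xF1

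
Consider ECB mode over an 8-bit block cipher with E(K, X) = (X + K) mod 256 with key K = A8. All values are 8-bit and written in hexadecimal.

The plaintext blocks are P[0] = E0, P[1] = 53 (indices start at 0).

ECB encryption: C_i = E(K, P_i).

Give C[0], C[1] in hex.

C[0] = 88, C[1] = FB

C[0]: E(K, E0) = 88.
C[1]: E(K, 53) = FB.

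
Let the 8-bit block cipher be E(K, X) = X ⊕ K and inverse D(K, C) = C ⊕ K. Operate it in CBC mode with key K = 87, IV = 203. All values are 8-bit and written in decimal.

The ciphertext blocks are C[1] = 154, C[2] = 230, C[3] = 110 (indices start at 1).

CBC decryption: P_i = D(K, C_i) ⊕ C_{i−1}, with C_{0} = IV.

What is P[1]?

P[1] = 6

P[1]: D(K, 154) = 205; 205 ⊕ 203 = 6.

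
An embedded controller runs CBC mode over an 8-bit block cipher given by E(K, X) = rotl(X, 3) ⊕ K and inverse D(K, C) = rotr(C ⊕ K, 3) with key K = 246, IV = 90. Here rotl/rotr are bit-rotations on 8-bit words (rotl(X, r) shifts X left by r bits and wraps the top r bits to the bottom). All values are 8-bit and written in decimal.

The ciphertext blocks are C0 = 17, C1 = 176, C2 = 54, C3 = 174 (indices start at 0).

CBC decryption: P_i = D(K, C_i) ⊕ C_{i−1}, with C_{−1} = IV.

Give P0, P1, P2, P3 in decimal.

P0: D(K, 17) = 252; 252 ⊕ 90 = 166.
P1: D(K, 176) = 200; 200 ⊕ 17 = 217.
P2: D(K, 54) = 24; 24 ⊕ 176 = 168.
P3: D(K, 174) = 11; 11 ⊕ 54 = 61.

P0 = 166, P1 = 217, P2 = 168, P3 = 61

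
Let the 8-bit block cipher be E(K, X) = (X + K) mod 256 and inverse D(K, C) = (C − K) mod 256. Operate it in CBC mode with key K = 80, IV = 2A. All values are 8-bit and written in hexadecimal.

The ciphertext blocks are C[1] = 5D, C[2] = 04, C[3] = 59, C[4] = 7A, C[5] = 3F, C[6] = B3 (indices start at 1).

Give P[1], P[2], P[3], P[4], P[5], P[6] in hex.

P[1] = F7, P[2] = D9, P[3] = DD, P[4] = A3, P[5] = C5, P[6] = 0C

CBC decryption: P_i = D(K, C_i) ⊕ C_{i−1}, with C_{0} = IV.
P[1]: D(K, 5D) = DD; DD ⊕ 2A = F7.
P[2]: D(K, 04) = 84; 84 ⊕ 5D = D9.
P[3]: D(K, 59) = D9; D9 ⊕ 04 = DD.
P[4]: D(K, 7A) = FA; FA ⊕ 59 = A3.
P[5]: D(K, 3F) = BF; BF ⊕ 7A = C5.
P[6]: D(K, B3) = 33; 33 ⊕ 3F = 0C.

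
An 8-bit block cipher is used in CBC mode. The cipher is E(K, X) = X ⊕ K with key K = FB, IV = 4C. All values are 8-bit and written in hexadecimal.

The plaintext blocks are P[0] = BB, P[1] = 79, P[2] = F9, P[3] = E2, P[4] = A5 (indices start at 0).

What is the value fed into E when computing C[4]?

30

CBC encryption: C_i = E(K, P_i ⊕ C_{i−1}), with C_{−1} = IV.
C[0]: P[0] ⊕ 4C = F7; E(K, F7) = 0C.
C[1]: P[1] ⊕ 0C = 75; E(K, 75) = 8E.
C[2]: P[2] ⊕ 8E = 77; E(K, 77) = 8C.
C[3]: P[3] ⊕ 8C = 6E; E(K, 6E) = 95.
C[4]: P[4] ⊕ 95 = 30; E(K, 30) = CB.
So the input to E for block [4] is 30.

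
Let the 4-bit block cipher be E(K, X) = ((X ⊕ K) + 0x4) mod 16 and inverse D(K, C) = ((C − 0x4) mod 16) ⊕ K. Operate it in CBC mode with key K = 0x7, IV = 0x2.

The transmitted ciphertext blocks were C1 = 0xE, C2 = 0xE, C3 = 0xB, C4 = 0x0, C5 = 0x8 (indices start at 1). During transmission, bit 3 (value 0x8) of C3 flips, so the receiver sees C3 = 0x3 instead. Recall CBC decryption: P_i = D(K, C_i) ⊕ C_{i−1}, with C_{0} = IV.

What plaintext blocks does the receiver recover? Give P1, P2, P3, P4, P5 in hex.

P1 = 0xF, P2 = 0x3, P3 = 0x6, P4 = 0x8, P5 = 0x3

Only C3 changed, to 0x3. In CBC, a change in C_i garbles P_i and flips the same bit in P_{i+1}. Decrypting the received ciphertext:
P1: D(K, 0xE) = 0xD; 0xD ⊕ 0x2 = 0xF.
P2: D(K, 0xE) = 0xD; 0xD ⊕ 0xE = 0x3.
P3: D(K, 0x3) = 0x8; 0x8 ⊕ 0xE = 0x6.
P4: D(K, 0x0) = 0xB; 0xB ⊕ 0x3 = 0x8.
P5: D(K, 0x8) = 0x3; 0x3 ⊕ 0x0 = 0x3.
Blocks that differ from the original plaintext: P3, P4.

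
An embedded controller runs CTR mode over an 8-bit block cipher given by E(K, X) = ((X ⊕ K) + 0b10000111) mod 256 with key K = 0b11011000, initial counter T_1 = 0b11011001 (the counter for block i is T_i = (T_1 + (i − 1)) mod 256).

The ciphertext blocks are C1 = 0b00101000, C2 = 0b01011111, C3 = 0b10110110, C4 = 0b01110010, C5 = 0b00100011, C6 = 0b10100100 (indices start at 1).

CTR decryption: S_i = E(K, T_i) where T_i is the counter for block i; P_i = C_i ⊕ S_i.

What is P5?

P5: T = 0b11011101, S = E(K, T) = 0b10001100; 0b00100011 ⊕ 0b10001100 = 0b10101111.

P5 = 0b10101111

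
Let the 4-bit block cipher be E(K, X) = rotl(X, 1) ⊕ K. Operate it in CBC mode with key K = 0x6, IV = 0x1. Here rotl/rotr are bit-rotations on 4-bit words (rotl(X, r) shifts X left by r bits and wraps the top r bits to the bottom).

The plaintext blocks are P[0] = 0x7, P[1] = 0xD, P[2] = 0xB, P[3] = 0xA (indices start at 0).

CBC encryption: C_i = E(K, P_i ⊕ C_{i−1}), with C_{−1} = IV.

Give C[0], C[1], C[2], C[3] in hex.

C[0]: P[0] ⊕ 0x1 = 0x6; E(K, 0x6) = 0xA.
C[1]: P[1] ⊕ 0xA = 0x7; E(K, 0x7) = 0x8.
C[2]: P[2] ⊕ 0x8 = 0x3; E(K, 0x3) = 0x0.
C[3]: P[3] ⊕ 0x0 = 0xA; E(K, 0xA) = 0x3.

C[0] = 0xA, C[1] = 0x8, C[2] = 0x0, C[3] = 0x3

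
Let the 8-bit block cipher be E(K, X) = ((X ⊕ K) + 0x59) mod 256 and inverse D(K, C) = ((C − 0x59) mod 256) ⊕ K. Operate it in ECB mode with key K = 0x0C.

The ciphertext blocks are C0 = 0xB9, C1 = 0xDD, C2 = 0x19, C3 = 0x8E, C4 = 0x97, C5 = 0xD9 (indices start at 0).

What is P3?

P3 = 0x39

ECB decryption: P_i = D(K, C_i).
P3: D(K, 0x8E) = 0x39.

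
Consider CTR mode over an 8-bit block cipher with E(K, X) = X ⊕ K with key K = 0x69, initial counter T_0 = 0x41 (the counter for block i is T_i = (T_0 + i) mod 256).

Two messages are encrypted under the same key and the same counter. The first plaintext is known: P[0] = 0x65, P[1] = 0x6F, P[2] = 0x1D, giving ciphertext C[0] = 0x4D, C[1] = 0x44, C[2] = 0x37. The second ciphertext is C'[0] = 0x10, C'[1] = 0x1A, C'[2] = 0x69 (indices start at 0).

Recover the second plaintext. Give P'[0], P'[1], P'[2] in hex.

P'[0] = 0x38, P'[1] = 0x31, P'[2] = 0x43

In CTR with a reused counter, both messages share the same keystream S_i, so C_i ⊕ C'_i = P_i ⊕ P'_i and thus P'_i = P_i ⊕ C_i ⊕ C'_i.
P'[0]: 0x65 ⊕ 0x4D ⊕ 0x10 = 0x38.
P'[1]: 0x6F ⊕ 0x44 ⊕ 0x1A = 0x31.
P'[2]: 0x1D ⊕ 0x37 ⊕ 0x69 = 0x43.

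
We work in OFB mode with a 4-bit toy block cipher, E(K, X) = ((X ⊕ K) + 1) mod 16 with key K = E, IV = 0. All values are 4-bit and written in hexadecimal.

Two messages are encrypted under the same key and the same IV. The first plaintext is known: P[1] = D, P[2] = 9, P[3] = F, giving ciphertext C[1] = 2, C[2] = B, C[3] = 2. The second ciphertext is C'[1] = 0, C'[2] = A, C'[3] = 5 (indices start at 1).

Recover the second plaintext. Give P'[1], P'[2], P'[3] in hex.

In OFB with a reused IV, both messages share the same keystream S_i, so C_i ⊕ C'_i = P_i ⊕ P'_i and thus P'_i = P_i ⊕ C_i ⊕ C'_i.
P'[1]: D ⊕ 2 ⊕ 0 = F.
P'[2]: 9 ⊕ B ⊕ A = 8.
P'[3]: F ⊕ 2 ⊕ 5 = 8.

P'[1] = F, P'[2] = 8, P'[3] = 8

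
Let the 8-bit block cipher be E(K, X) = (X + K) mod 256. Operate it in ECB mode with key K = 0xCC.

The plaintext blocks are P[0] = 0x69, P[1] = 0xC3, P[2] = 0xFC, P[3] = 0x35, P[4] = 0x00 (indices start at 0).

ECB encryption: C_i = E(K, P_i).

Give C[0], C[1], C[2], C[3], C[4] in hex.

C[0]: E(K, 0x69) = 0x35.
C[1]: E(K, 0xC3) = 0x8F.
C[2]: E(K, 0xFC) = 0xC8.
C[3]: E(K, 0x35) = 0x01.
C[4]: E(K, 0x00) = 0xCC.

C[0] = 0x35, C[1] = 0x8F, C[2] = 0xC8, C[3] = 0x01, C[4] = 0xCC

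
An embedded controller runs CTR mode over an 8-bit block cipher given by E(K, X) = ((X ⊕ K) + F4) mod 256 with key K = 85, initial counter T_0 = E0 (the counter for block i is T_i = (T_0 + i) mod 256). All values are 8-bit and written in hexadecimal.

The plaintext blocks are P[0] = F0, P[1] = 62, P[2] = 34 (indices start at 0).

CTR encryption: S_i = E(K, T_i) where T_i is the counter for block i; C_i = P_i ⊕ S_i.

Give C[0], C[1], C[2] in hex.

C[0] = A9, C[1] = 3A, C[2] = 6F

C[0]: T = E0, S = E(K, T) = 59; F0 ⊕ 59 = A9.
C[1]: T = E1, S = E(K, T) = 58; 62 ⊕ 58 = 3A.
C[2]: T = E2, S = E(K, T) = 5B; 34 ⊕ 5B = 6F.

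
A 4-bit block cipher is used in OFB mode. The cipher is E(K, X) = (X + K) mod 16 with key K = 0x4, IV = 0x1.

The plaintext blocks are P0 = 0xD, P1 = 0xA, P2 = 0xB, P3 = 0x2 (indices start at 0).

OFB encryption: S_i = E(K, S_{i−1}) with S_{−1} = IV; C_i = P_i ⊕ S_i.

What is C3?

C0: S = E(K, 0x1) = 0x5; 0xD ⊕ 0x5 = 0x8.
C1: S = E(K, 0x5) = 0x9; 0xA ⊕ 0x9 = 0x3.
C2: S = E(K, 0x9) = 0xD; 0xB ⊕ 0xD = 0x6.
C3: S = E(K, 0xD) = 0x1; 0x2 ⊕ 0x1 = 0x3.

C3 = 0x3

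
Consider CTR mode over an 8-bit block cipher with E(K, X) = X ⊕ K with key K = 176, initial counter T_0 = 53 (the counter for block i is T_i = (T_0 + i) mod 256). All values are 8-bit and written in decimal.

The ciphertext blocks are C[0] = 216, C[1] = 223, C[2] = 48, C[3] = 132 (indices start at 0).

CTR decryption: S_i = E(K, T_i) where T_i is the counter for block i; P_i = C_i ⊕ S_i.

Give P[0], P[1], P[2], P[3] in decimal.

P[0] = 93, P[1] = 89, P[2] = 183, P[3] = 12

P[0]: T = 53, S = E(K, T) = 133; 216 ⊕ 133 = 93.
P[1]: T = 54, S = E(K, T) = 134; 223 ⊕ 134 = 89.
P[2]: T = 55, S = E(K, T) = 135; 48 ⊕ 135 = 183.
P[3]: T = 56, S = E(K, T) = 136; 132 ⊕ 136 = 12.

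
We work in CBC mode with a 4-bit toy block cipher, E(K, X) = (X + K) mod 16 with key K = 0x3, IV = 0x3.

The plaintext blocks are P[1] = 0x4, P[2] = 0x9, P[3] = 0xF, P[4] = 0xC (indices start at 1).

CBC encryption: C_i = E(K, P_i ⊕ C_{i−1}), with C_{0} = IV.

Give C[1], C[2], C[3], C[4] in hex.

C[1] = 0xA, C[2] = 0x6, C[3] = 0xC, C[4] = 0x3

C[1]: P[1] ⊕ 0x3 = 0x7; E(K, 0x7) = 0xA.
C[2]: P[2] ⊕ 0xA = 0x3; E(K, 0x3) = 0x6.
C[3]: P[3] ⊕ 0x6 = 0x9; E(K, 0x9) = 0xC.
C[4]: P[4] ⊕ 0xC = 0x0; E(K, 0x0) = 0x3.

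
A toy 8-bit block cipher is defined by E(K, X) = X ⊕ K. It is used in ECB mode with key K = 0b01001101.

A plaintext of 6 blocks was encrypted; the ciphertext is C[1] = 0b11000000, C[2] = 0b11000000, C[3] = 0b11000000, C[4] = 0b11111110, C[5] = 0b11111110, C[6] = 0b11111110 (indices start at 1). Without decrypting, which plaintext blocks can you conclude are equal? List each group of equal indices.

ECB encrypts each block independently with the same key, so equal ciphertext blocks imply equal plaintext blocks.
C[1] = C[2] = C[3] = 0b11000000, so P[1] = P[2] = P[3].
C[4] = C[5] = C[6] = 0b11111110, so P[4] = P[5] = P[6].

P[1] = P[2] = P[3]; P[4] = P[5] = P[6]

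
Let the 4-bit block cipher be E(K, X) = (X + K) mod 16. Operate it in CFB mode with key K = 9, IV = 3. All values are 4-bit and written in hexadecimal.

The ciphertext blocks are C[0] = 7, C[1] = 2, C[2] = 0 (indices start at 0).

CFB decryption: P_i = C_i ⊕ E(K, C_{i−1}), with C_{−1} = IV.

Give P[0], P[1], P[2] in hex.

P[0]: E(K, 3) = C; 7 ⊕ C = B.
P[1]: E(K, 7) = 0; 2 ⊕ 0 = 2.
P[2]: E(K, 2) = B; 0 ⊕ B = B.

P[0] = B, P[1] = 2, P[2] = B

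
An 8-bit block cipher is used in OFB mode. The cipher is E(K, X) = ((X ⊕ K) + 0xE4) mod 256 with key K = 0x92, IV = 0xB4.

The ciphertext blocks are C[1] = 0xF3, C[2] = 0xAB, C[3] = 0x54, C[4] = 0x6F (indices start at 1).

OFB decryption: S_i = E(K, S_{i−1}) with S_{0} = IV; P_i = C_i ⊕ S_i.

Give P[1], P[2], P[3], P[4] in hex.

P[1] = 0xF9, P[2] = 0xD7, P[3] = 0x86, P[4] = 0x4B

P[1]: S = E(K, 0xB4) = 0x0A; 0xF3 ⊕ 0x0A = 0xF9.
P[2]: S = E(K, 0x0A) = 0x7C; 0xAB ⊕ 0x7C = 0xD7.
P[3]: S = E(K, 0x7C) = 0xD2; 0x54 ⊕ 0xD2 = 0x86.
P[4]: S = E(K, 0xD2) = 0x24; 0x6F ⊕ 0x24 = 0x4B.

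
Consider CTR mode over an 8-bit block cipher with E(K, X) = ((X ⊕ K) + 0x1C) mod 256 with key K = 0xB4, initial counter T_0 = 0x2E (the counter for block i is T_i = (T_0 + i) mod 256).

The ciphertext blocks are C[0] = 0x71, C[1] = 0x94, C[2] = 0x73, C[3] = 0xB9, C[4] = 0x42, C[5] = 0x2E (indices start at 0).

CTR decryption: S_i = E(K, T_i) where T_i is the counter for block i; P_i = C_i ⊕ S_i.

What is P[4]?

P[4] = 0xE0

P[4]: T = 0x32, S = E(K, T) = 0xA2; 0x42 ⊕ 0xA2 = 0xE0.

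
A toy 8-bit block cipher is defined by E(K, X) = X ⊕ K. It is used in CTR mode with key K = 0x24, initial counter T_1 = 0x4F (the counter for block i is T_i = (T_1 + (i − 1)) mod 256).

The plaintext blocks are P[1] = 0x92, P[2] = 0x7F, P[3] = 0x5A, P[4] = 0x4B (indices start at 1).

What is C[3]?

C[3] = 0x2F

CTR encryption: S_i = E(K, T_i) where T_i is the counter for block i; C_i = P_i ⊕ S_i.
C[1]: T = 0x4F, S = E(K, T) = 0x6B; 0x92 ⊕ 0x6B = 0xF9.
C[2]: T = 0x50, S = E(K, T) = 0x74; 0x7F ⊕ 0x74 = 0x0B.
C[3]: T = 0x51, S = E(K, T) = 0x75; 0x5A ⊕ 0x75 = 0x2F.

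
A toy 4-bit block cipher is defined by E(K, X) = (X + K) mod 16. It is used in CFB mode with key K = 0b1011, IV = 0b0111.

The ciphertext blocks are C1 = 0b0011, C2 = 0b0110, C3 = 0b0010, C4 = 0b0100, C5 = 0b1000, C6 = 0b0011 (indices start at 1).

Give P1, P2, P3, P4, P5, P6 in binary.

P1 = 0b0001, P2 = 0b1000, P3 = 0b0011, P4 = 0b1001, P5 = 0b0111, P6 = 0b0000

CFB decryption: P_i = C_i ⊕ E(K, C_{i−1}), with C_{0} = IV.
P1: E(K, 0b0111) = 0b0010; 0b0011 ⊕ 0b0010 = 0b0001.
P2: E(K, 0b0011) = 0b1110; 0b0110 ⊕ 0b1110 = 0b1000.
P3: E(K, 0b0110) = 0b0001; 0b0010 ⊕ 0b0001 = 0b0011.
P4: E(K, 0b0010) = 0b1101; 0b0100 ⊕ 0b1101 = 0b1001.
P5: E(K, 0b0100) = 0b1111; 0b1000 ⊕ 0b1111 = 0b0111.
P6: E(K, 0b1000) = 0b0011; 0b0011 ⊕ 0b0011 = 0b0000.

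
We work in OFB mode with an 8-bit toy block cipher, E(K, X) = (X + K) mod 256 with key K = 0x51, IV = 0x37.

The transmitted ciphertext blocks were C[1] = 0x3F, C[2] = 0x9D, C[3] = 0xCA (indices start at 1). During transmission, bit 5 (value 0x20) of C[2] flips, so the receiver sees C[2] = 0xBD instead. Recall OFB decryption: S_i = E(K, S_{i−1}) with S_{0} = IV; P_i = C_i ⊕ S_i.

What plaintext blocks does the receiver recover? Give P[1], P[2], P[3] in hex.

Only C[2] changed, to 0xBD. In OFB, a change in C_i flips the same bit in P_i only; the keystream is unaffected. Decrypting the received ciphertext:
P[1]: S = E(K, 0x37) = 0x88; 0x3F ⊕ 0x88 = 0xB7.
P[2]: S = E(K, 0x88) = 0xD9; 0xBD ⊕ 0xD9 = 0x64.
P[3]: S = E(K, 0xD9) = 0x2A; 0xCA ⊕ 0x2A = 0xE0.
Blocks that differ from the original plaintext: P[2].

P[1] = 0xB7, P[2] = 0x64, P[3] = 0xE0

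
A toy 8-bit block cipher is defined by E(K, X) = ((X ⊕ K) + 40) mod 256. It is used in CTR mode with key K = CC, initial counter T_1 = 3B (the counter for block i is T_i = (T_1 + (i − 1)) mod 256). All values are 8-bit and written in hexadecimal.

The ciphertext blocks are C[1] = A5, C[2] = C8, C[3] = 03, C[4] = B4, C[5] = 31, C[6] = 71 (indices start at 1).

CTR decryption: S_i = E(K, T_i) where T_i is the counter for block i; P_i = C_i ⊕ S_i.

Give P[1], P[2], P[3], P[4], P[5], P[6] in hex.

P[1] = 92, P[2] = F8, P[3] = 32, P[4] = 86, P[5] = 02, P[6] = BD

P[1]: T = 3B, S = E(K, T) = 37; A5 ⊕ 37 = 92.
P[2]: T = 3C, S = E(K, T) = 30; C8 ⊕ 30 = F8.
P[3]: T = 3D, S = E(K, T) = 31; 03 ⊕ 31 = 32.
P[4]: T = 3E, S = E(K, T) = 32; B4 ⊕ 32 = 86.
P[5]: T = 3F, S = E(K, T) = 33; 31 ⊕ 33 = 02.
P[6]: T = 40, S = E(K, T) = CC; 71 ⊕ CC = BD.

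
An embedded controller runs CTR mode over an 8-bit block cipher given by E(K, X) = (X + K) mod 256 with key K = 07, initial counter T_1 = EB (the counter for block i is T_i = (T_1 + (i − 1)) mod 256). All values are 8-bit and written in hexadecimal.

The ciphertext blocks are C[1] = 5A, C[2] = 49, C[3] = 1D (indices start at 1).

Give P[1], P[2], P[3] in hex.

P[1] = A8, P[2] = BA, P[3] = E9

CTR decryption: S_i = E(K, T_i) where T_i is the counter for block i; P_i = C_i ⊕ S_i.
P[1]: T = EB, S = E(K, T) = F2; 5A ⊕ F2 = A8.
P[2]: T = EC, S = E(K, T) = F3; 49 ⊕ F3 = BA.
P[3]: T = ED, S = E(K, T) = F4; 1D ⊕ F4 = E9.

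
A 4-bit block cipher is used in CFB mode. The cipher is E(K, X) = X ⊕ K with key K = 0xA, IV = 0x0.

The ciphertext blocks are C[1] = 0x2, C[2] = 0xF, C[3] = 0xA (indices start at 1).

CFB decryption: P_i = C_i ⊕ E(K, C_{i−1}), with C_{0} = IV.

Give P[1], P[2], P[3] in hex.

P[1]: E(K, 0x0) = 0xA; 0x2 ⊕ 0xA = 0x8.
P[2]: E(K, 0x2) = 0x8; 0xF ⊕ 0x8 = 0x7.
P[3]: E(K, 0xF) = 0x5; 0xA ⊕ 0x5 = 0xF.

P[1] = 0x8, P[2] = 0x7, P[3] = 0xF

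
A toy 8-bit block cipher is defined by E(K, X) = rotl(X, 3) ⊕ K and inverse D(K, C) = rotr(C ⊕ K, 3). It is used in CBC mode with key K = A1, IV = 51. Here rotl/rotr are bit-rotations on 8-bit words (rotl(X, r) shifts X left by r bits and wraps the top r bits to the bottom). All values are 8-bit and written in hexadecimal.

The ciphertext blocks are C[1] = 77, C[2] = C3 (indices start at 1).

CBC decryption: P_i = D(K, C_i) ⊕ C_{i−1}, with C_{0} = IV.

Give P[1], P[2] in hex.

P[1]: D(K, 77) = DA; DA ⊕ 51 = 8B.
P[2]: D(K, C3) = 4C; 4C ⊕ 77 = 3B.

P[1] = 8B, P[2] = 3B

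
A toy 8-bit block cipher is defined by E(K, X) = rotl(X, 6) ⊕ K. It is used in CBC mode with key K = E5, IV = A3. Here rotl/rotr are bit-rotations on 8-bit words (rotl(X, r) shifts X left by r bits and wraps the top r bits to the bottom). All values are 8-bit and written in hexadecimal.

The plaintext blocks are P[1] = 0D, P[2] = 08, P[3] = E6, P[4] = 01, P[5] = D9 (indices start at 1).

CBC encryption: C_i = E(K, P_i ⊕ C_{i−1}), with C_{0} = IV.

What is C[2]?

C[2] = 74

C[1]: P[1] ⊕ A3 = AE; E(K, AE) = 4E.
C[2]: P[2] ⊕ 4E = 46; E(K, 46) = 74.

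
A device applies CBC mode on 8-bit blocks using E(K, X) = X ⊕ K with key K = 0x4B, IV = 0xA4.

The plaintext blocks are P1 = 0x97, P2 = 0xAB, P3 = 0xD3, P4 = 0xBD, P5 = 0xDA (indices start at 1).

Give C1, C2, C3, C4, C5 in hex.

CBC encryption: C_i = E(K, P_i ⊕ C_{i−1}), with C_{0} = IV.
C1: P1 ⊕ 0xA4 = 0x33; E(K, 0x33) = 0x78.
C2: P2 ⊕ 0x78 = 0xD3; E(K, 0xD3) = 0x98.
C3: P3 ⊕ 0x98 = 0x4B; E(K, 0x4B) = 0x00.
C4: P4 ⊕ 0x00 = 0xBD; E(K, 0xBD) = 0xF6.
C5: P5 ⊕ 0xF6 = 0x2C; E(K, 0x2C) = 0x67.

C1 = 0x78, C2 = 0x98, C3 = 0x00, C4 = 0xF6, C5 = 0x67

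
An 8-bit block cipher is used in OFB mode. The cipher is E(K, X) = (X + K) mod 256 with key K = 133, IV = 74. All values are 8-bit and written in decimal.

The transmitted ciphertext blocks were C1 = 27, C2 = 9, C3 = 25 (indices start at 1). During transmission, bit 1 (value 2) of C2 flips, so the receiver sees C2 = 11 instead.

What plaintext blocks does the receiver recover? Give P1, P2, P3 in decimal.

OFB decryption: S_i = E(K, S_{i−1}) with S_{0} = IV; P_i = C_i ⊕ S_i.
Only C2 changed, to 11. In OFB, a change in C_i flips the same bit in P_i only; the keystream is unaffected. Decrypting the received ciphertext:
P1: S = E(K, 74) = 207; 27 ⊕ 207 = 212.
P2: S = E(K, 207) = 84; 11 ⊕ 84 = 95.
P3: S = E(K, 84) = 217; 25 ⊕ 217 = 192.
Blocks that differ from the original plaintext: P2.

P1 = 212, P2 = 95, P3 = 192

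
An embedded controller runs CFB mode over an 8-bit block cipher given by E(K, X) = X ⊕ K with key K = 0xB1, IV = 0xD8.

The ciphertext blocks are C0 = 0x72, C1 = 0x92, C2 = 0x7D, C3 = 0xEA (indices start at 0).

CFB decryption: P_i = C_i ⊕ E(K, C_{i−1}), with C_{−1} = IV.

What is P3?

P3 = 0x26

P3: E(K, 0x7D) = 0xCC; 0xEA ⊕ 0xCC = 0x26.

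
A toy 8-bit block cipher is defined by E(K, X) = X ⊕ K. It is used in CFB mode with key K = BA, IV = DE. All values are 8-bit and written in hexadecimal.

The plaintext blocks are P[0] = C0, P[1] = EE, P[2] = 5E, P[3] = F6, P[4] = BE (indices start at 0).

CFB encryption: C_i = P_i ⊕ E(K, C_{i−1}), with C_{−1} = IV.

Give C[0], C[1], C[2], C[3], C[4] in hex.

C[0] = A4, C[1] = F0, C[2] = 14, C[3] = 58, C[4] = 5C

C[0]: E(K, DE) = 64; C0 ⊕ 64 = A4.
C[1]: E(K, A4) = 1E; EE ⊕ 1E = F0.
C[2]: E(K, F0) = 4A; 5E ⊕ 4A = 14.
C[3]: E(K, 14) = AE; F6 ⊕ AE = 58.
C[4]: E(K, 58) = E2; BE ⊕ E2 = 5C.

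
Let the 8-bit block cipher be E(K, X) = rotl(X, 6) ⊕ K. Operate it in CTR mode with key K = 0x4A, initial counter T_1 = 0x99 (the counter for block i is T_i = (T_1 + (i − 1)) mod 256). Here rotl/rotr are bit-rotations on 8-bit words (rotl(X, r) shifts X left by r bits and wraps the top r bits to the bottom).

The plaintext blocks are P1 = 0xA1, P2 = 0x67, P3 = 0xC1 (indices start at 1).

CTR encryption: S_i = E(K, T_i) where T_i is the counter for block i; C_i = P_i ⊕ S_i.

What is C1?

C1: T = 0x99, S = E(K, T) = 0x2C; 0xA1 ⊕ 0x2C = 0x8D.

C1 = 0x8D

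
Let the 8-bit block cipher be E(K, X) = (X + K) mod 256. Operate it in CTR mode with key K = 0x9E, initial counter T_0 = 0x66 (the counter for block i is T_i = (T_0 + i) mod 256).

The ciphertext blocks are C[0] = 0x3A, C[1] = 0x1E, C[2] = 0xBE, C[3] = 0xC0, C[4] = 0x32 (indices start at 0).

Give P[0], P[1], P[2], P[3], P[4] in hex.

P[0] = 0x3E, P[1] = 0x1B, P[2] = 0xB8, P[3] = 0xC7, P[4] = 0x3A

CTR decryption: S_i = E(K, T_i) where T_i is the counter for block i; P_i = C_i ⊕ S_i.
P[0]: T = 0x66, S = E(K, T) = 0x04; 0x3A ⊕ 0x04 = 0x3E.
P[1]: T = 0x67, S = E(K, T) = 0x05; 0x1E ⊕ 0x05 = 0x1B.
P[2]: T = 0x68, S = E(K, T) = 0x06; 0xBE ⊕ 0x06 = 0xB8.
P[3]: T = 0x69, S = E(K, T) = 0x07; 0xC0 ⊕ 0x07 = 0xC7.
P[4]: T = 0x6A, S = E(K, T) = 0x08; 0x32 ⊕ 0x08 = 0x3A.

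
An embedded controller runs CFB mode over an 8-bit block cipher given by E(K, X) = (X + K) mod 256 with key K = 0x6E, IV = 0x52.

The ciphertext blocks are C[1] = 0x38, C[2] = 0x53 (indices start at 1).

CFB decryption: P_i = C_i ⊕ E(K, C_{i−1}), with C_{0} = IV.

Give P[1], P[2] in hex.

P[1] = 0xF8, P[2] = 0xF5

P[1]: E(K, 0x52) = 0xC0; 0x38 ⊕ 0xC0 = 0xF8.
P[2]: E(K, 0x38) = 0xA6; 0x53 ⊕ 0xA6 = 0xF5.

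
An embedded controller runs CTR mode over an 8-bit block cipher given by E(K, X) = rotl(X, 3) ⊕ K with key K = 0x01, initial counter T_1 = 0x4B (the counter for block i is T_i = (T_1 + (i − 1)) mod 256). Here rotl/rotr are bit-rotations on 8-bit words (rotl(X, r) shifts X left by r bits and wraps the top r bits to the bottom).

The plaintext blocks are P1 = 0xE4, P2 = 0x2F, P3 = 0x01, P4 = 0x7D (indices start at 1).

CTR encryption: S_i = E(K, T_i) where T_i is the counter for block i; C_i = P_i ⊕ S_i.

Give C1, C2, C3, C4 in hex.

C1 = 0xBF, C2 = 0x4C, C3 = 0x6A, C4 = 0x0E

C1: T = 0x4B, S = E(K, T) = 0x5B; 0xE4 ⊕ 0x5B = 0xBF.
C2: T = 0x4C, S = E(K, T) = 0x63; 0x2F ⊕ 0x63 = 0x4C.
C3: T = 0x4D, S = E(K, T) = 0x6B; 0x01 ⊕ 0x6B = 0x6A.
C4: T = 0x4E, S = E(K, T) = 0x73; 0x7D ⊕ 0x73 = 0x0E.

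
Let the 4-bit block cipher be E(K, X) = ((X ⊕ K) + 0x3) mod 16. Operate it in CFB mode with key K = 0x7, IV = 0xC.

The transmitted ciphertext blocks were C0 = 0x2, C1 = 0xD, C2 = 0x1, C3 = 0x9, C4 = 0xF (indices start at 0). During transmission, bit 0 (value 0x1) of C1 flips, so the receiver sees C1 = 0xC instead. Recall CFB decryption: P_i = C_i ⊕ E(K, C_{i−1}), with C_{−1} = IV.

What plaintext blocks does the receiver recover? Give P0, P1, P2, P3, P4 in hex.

Only C1 changed, to 0xC. In CFB, a change in C_i flips the same bit in P_i and garbles P_{i+1}. Decrypting the received ciphertext:
P0: E(K, 0xC) = 0xE; 0x2 ⊕ 0xE = 0xC.
P1: E(K, 0x2) = 0x8; 0xC ⊕ 0x8 = 0x4.
P2: E(K, 0xC) = 0xE; 0x1 ⊕ 0xE = 0xF.
P3: E(K, 0x1) = 0x9; 0x9 ⊕ 0x9 = 0x0.
P4: E(K, 0x9) = 0x1; 0xF ⊕ 0x1 = 0xE.
Blocks that differ from the original plaintext: P1, P2.

P0 = 0xC, P1 = 0x4, P2 = 0xF, P3 = 0x0, P4 = 0xE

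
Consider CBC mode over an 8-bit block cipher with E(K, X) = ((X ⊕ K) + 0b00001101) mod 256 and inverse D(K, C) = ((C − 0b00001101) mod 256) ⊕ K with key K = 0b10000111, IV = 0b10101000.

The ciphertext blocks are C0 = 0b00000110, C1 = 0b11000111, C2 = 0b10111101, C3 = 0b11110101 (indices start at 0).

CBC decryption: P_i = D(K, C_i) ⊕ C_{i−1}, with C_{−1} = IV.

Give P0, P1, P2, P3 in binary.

P0: D(K, 0b00000110) = 0b01111110; 0b01111110 ⊕ 0b10101000 = 0b11010110.
P1: D(K, 0b11000111) = 0b00111101; 0b00111101 ⊕ 0b00000110 = 0b00111011.
P2: D(K, 0b10111101) = 0b00110111; 0b00110111 ⊕ 0b11000111 = 0b11110000.
P3: D(K, 0b11110101) = 0b01101111; 0b01101111 ⊕ 0b10111101 = 0b11010010.

P0 = 0b11010110, P1 = 0b00111011, P2 = 0b11110000, P3 = 0b11010010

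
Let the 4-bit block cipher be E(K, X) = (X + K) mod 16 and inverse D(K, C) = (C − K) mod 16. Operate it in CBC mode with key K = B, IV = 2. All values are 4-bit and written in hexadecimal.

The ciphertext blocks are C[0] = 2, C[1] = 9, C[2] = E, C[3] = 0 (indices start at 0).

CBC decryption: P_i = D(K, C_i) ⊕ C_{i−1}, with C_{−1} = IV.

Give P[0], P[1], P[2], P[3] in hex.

P[0]: D(K, 2) = 7; 7 ⊕ 2 = 5.
P[1]: D(K, 9) = E; E ⊕ 2 = C.
P[2]: D(K, E) = 3; 3 ⊕ 9 = A.
P[3]: D(K, 0) = 5; 5 ⊕ E = B.

P[0] = 5, P[1] = C, P[2] = A, P[3] = B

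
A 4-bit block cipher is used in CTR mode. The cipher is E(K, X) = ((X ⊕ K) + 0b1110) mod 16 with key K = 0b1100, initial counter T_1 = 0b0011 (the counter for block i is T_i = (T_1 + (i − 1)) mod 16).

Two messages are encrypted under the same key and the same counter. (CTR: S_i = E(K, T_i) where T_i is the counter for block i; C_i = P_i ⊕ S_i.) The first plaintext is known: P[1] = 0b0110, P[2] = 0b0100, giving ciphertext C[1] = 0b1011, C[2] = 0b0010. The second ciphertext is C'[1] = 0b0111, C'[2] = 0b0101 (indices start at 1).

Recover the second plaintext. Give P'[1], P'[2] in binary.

P'[1] = 0b1010, P'[2] = 0b0011

In CTR with a reused counter, both messages share the same keystream S_i, so C_i ⊕ C'_i = P_i ⊕ P'_i and thus P'_i = P_i ⊕ C_i ⊕ C'_i.
P'[1]: 0b0110 ⊕ 0b1011 ⊕ 0b0111 = 0b1010.
P'[2]: 0b0100 ⊕ 0b0010 ⊕ 0b0101 = 0b0011.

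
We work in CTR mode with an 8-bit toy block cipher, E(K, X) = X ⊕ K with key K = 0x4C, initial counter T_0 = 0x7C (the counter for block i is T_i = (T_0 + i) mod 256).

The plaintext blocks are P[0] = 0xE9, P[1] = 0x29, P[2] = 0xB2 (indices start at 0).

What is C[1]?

C[1] = 0x18

CTR encryption: S_i = E(K, T_i) where T_i is the counter for block i; C_i = P_i ⊕ S_i.
C[0]: T = 0x7C, S = E(K, T) = 0x30; 0xE9 ⊕ 0x30 = 0xD9.
C[1]: T = 0x7D, S = E(K, T) = 0x31; 0x29 ⊕ 0x31 = 0x18.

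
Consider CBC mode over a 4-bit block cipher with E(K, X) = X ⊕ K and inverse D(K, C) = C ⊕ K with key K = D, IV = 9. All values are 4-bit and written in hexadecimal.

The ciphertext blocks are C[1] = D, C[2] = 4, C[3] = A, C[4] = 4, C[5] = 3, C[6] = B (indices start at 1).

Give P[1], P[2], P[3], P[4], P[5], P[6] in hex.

P[1] = 9, P[2] = 4, P[3] = 3, P[4] = 3, P[5] = A, P[6] = 5

CBC decryption: P_i = D(K, C_i) ⊕ C_{i−1}, with C_{0} = IV.
P[1]: D(K, D) = 0; 0 ⊕ 9 = 9.
P[2]: D(K, 4) = 9; 9 ⊕ D = 4.
P[3]: D(K, A) = 7; 7 ⊕ 4 = 3.
P[4]: D(K, 4) = 9; 9 ⊕ A = 3.
P[5]: D(K, 3) = E; E ⊕ 4 = A.
P[6]: D(K, B) = 6; 6 ⊕ 3 = 5.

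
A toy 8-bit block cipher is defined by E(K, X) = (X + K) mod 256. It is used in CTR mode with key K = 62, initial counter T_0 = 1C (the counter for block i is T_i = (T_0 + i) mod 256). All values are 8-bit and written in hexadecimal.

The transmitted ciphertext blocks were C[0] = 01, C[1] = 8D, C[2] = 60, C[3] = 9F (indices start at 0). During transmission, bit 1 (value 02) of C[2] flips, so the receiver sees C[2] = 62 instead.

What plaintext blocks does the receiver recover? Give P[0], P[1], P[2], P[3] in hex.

P[0] = 7F, P[1] = F2, P[2] = E2, P[3] = 1E

CTR decryption: S_i = E(K, T_i) where T_i is the counter for block i; P_i = C_i ⊕ S_i.
Only C[2] changed, to 62. In CTR, a change in C_i flips the same bit in P_i only; the keystream is unaffected. Decrypting the received ciphertext:
P[0]: T = 1C, S = E(K, T) = 7E; 01 ⊕ 7E = 7F.
P[1]: T = 1D, S = E(K, T) = 7F; 8D ⊕ 7F = F2.
P[2]: T = 1E, S = E(K, T) = 80; 62 ⊕ 80 = E2.
P[3]: T = 1F, S = E(K, T) = 81; 9F ⊕ 81 = 1E.
Blocks that differ from the original plaintext: P[2].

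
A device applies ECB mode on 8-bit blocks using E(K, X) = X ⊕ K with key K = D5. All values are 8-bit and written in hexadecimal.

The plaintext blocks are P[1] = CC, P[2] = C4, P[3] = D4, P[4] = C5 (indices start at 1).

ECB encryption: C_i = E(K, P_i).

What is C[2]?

C[2] = 11

C[2]: E(K, C4) = 11.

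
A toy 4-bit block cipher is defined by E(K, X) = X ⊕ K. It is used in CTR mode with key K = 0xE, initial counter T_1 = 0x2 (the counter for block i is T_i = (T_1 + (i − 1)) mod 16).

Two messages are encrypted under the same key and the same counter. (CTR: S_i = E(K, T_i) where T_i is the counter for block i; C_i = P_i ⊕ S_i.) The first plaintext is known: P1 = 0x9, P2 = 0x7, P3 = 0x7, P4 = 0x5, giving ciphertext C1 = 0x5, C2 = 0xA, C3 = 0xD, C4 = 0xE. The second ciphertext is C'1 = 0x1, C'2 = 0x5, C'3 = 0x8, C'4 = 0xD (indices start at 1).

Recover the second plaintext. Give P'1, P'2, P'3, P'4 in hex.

P'1 = 0xD, P'2 = 0x8, P'3 = 0x2, P'4 = 0x6

In CTR with a reused counter, both messages share the same keystream S_i, so C_i ⊕ C'_i = P_i ⊕ P'_i and thus P'_i = P_i ⊕ C_i ⊕ C'_i.
P'1: 0x9 ⊕ 0x5 ⊕ 0x1 = 0xD.
P'2: 0x7 ⊕ 0xA ⊕ 0x5 = 0x8.
P'3: 0x7 ⊕ 0xD ⊕ 0x8 = 0x2.
P'4: 0x5 ⊕ 0xE ⊕ 0xD = 0x6.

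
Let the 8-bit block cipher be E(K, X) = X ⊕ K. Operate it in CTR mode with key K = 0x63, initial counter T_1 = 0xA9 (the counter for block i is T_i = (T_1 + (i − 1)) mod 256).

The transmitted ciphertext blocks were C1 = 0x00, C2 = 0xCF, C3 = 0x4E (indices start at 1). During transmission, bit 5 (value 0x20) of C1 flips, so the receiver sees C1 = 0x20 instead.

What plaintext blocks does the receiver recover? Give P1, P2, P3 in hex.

P1 = 0xEA, P2 = 0x06, P3 = 0x86

CTR decryption: S_i = E(K, T_i) where T_i is the counter for block i; P_i = C_i ⊕ S_i.
Only C1 changed, to 0x20. In CTR, a change in C_i flips the same bit in P_i only; the keystream is unaffected. Decrypting the received ciphertext:
P1: T = 0xA9, S = E(K, T) = 0xCA; 0x20 ⊕ 0xCA = 0xEA.
P2: T = 0xAA, S = E(K, T) = 0xC9; 0xCF ⊕ 0xC9 = 0x06.
P3: T = 0xAB, S = E(K, T) = 0xC8; 0x4E ⊕ 0xC8 = 0x86.
Blocks that differ from the original plaintext: P1.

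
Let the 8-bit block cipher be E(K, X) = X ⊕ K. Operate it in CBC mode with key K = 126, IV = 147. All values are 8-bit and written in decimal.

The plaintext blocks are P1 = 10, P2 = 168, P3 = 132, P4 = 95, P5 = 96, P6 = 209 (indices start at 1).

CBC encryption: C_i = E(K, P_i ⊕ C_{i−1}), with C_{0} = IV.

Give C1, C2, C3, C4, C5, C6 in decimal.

C1: P1 ⊕ 147 = 153; E(K, 153) = 231.
C2: P2 ⊕ 231 = 79; E(K, 79) = 49.
C3: P3 ⊕ 49 = 181; E(K, 181) = 203.
C4: P4 ⊕ 203 = 148; E(K, 148) = 234.
C5: P5 ⊕ 234 = 138; E(K, 138) = 244.
C6: P6 ⊕ 244 = 37; E(K, 37) = 91.

C1 = 231, C2 = 49, C3 = 203, C4 = 234, C5 = 244, C6 = 91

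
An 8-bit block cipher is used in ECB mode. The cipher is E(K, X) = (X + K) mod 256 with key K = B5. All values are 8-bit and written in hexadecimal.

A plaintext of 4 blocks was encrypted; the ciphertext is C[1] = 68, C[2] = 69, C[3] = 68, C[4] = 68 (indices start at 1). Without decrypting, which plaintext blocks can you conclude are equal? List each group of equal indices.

ECB encrypts each block independently with the same key, so equal ciphertext blocks imply equal plaintext blocks.
C[1] = C[3] = C[4] = 68, so P[1] = P[3] = P[4].

P[1] = P[3] = P[4]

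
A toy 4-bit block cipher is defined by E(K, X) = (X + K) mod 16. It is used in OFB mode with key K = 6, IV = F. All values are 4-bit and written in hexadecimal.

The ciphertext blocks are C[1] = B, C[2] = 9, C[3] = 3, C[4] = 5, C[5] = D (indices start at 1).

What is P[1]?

P[1] = E

OFB decryption: S_i = E(K, S_{i−1}) with S_{0} = IV; P_i = C_i ⊕ S_i.
P[1]: S = E(K, F) = 5; B ⊕ 5 = E.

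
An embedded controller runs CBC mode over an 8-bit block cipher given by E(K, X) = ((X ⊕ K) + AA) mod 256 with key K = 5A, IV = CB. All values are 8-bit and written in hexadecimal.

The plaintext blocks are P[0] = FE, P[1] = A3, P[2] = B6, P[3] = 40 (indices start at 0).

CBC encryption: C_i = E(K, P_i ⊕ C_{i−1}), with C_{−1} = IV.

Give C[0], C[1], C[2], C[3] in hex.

C[0]: P[0] ⊕ CB = 35; E(K, 35) = 19.
C[1]: P[1] ⊕ 19 = BA; E(K, BA) = 8A.
C[2]: P[2] ⊕ 8A = 3C; E(K, 3C) = 10.
C[3]: P[3] ⊕ 10 = 50; E(K, 50) = B4.

C[0] = 19, C[1] = 8A, C[2] = 10, C[3] = B4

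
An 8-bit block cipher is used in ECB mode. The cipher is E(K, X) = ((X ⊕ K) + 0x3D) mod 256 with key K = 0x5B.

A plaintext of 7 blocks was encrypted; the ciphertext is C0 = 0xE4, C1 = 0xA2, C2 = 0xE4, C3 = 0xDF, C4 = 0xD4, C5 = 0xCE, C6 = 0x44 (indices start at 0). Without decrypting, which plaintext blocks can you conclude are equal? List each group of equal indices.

P0 = P2

ECB encrypts each block independently with the same key, so equal ciphertext blocks imply equal plaintext blocks.
C0 = C2 = 0xE4, so P0 = P2.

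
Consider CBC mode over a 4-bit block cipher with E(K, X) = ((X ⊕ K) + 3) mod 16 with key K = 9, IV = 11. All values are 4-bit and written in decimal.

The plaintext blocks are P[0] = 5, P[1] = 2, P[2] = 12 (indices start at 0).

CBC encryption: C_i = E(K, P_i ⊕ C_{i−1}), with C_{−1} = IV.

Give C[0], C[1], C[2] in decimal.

C[0]: P[0] ⊕ 11 = 14; E(K, 14) = 10.
C[1]: P[1] ⊕ 10 = 8; E(K, 8) = 4.
C[2]: P[2] ⊕ 4 = 8; E(K, 8) = 4.

C[0] = 10, C[1] = 4, C[2] = 4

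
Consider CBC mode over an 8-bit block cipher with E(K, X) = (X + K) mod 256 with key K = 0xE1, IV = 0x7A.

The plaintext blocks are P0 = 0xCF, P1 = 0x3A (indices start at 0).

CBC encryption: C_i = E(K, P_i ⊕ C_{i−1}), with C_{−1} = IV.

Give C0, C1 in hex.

C0: P0 ⊕ 0x7A = 0xB5; E(K, 0xB5) = 0x96.
C1: P1 ⊕ 0x96 = 0xAC; E(K, 0xAC) = 0x8D.

C0 = 0x96, C1 = 0x8D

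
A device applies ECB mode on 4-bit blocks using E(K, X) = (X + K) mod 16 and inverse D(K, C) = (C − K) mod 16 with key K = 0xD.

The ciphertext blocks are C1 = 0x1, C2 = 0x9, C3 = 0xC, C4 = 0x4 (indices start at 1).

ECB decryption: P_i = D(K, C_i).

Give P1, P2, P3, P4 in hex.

P1 = 0x4, P2 = 0xC, P3 = 0xF, P4 = 0x7

P1: D(K, 0x1) = 0x4.
P2: D(K, 0x9) = 0xC.
P3: D(K, 0xC) = 0xF.
P4: D(K, 0x4) = 0x7.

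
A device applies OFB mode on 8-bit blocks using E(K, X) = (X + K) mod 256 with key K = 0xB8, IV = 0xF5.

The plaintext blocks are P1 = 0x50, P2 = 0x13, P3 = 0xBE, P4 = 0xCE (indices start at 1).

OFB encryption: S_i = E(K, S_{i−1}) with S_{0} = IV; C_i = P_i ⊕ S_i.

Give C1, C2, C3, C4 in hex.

C1 = 0xFD, C2 = 0x76, C3 = 0xA3, C4 = 0x1B

C1: S = E(K, 0xF5) = 0xAD; 0x50 ⊕ 0xAD = 0xFD.
C2: S = E(K, 0xAD) = 0x65; 0x13 ⊕ 0x65 = 0x76.
C3: S = E(K, 0x65) = 0x1D; 0xBE ⊕ 0x1D = 0xA3.
C4: S = E(K, 0x1D) = 0xD5; 0xCE ⊕ 0xD5 = 0x1B.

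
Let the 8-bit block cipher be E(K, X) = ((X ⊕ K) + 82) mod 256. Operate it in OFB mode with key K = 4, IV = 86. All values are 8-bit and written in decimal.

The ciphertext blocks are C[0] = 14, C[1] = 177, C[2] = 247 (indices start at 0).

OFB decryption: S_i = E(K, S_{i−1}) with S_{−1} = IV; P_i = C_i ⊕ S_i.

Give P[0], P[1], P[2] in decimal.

P[0] = 170, P[1] = 67, P[2] = 191

P[0]: S = E(K, 86) = 164; 14 ⊕ 164 = 170.
P[1]: S = E(K, 164) = 242; 177 ⊕ 242 = 67.
P[2]: S = E(K, 242) = 72; 247 ⊕ 72 = 191.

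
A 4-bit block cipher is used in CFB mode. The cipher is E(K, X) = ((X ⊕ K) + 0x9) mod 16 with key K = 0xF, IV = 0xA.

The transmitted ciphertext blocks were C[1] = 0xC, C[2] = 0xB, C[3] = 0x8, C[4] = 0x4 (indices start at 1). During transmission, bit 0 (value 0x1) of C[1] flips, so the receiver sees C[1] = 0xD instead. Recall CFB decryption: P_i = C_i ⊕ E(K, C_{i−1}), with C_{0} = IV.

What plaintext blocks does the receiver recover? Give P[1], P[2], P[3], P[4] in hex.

Only C[1] changed, to 0xD. In CFB, a change in C_i flips the same bit in P_i and garbles P_{i+1}. Decrypting the received ciphertext:
P[1]: E(K, 0xA) = 0xE; 0xD ⊕ 0xE = 0x3.
P[2]: E(K, 0xD) = 0xB; 0xB ⊕ 0xB = 0x0.
P[3]: E(K, 0xB) = 0xD; 0x8 ⊕ 0xD = 0x5.
P[4]: E(K, 0x8) = 0x0; 0x4 ⊕ 0x0 = 0x4.
Blocks that differ from the original plaintext: P[1], P[2].

P[1] = 0x3, P[2] = 0x0, P[3] = 0x5, P[4] = 0x4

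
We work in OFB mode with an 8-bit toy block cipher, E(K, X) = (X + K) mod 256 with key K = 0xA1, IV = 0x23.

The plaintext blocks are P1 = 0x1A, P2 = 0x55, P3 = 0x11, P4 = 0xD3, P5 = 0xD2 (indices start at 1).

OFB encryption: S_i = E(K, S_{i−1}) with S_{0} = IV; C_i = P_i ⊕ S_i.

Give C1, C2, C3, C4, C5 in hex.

C1 = 0xDE, C2 = 0x30, C3 = 0x17, C4 = 0x74, C5 = 0x9A

C1: S = E(K, 0x23) = 0xC4; 0x1A ⊕ 0xC4 = 0xDE.
C2: S = E(K, 0xC4) = 0x65; 0x55 ⊕ 0x65 = 0x30.
C3: S = E(K, 0x65) = 0x06; 0x11 ⊕ 0x06 = 0x17.
C4: S = E(K, 0x06) = 0xA7; 0xD3 ⊕ 0xA7 = 0x74.
C5: S = E(K, 0xA7) = 0x48; 0xD2 ⊕ 0x48 = 0x9A.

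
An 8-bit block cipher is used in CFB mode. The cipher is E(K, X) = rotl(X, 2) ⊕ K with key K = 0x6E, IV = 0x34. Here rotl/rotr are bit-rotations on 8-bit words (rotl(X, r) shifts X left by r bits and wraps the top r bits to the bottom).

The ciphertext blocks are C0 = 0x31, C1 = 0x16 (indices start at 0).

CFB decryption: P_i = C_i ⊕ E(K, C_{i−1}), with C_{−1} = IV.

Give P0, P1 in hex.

P0 = 0x8F, P1 = 0xBC

P0: E(K, 0x34) = 0xBE; 0x31 ⊕ 0xBE = 0x8F.
P1: E(K, 0x31) = 0xAA; 0x16 ⊕ 0xAA = 0xBC.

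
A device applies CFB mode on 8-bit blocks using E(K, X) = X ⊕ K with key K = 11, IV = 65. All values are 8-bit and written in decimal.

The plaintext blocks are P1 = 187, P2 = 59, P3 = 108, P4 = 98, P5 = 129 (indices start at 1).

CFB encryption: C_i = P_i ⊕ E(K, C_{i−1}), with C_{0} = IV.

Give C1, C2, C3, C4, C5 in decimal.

C1: E(K, 65) = 74; 187 ⊕ 74 = 241.
C2: E(K, 241) = 250; 59 ⊕ 250 = 193.
C3: E(K, 193) = 202; 108 ⊕ 202 = 166.
C4: E(K, 166) = 173; 98 ⊕ 173 = 207.
C5: E(K, 207) = 196; 129 ⊕ 196 = 69.

C1 = 241, C2 = 193, C3 = 166, C4 = 207, C5 = 69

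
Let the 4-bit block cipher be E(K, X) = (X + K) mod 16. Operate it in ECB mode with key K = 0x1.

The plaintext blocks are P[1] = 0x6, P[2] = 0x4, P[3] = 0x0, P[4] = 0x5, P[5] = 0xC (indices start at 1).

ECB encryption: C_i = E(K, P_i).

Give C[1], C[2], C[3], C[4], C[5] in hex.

C[1] = 0x7, C[2] = 0x5, C[3] = 0x1, C[4] = 0x6, C[5] = 0xD

C[1]: E(K, 0x6) = 0x7.
C[2]: E(K, 0x4) = 0x5.
C[3]: E(K, 0x0) = 0x1.
C[4]: E(K, 0x5) = 0x6.
C[5]: E(K, 0xC) = 0xD.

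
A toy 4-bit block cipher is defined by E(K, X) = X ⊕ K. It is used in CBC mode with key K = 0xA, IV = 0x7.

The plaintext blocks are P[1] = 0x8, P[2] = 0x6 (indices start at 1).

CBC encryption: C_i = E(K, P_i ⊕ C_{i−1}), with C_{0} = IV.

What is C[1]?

C[1] = 0x5

C[1]: P[1] ⊕ 0x7 = 0xF; E(K, 0xF) = 0x5.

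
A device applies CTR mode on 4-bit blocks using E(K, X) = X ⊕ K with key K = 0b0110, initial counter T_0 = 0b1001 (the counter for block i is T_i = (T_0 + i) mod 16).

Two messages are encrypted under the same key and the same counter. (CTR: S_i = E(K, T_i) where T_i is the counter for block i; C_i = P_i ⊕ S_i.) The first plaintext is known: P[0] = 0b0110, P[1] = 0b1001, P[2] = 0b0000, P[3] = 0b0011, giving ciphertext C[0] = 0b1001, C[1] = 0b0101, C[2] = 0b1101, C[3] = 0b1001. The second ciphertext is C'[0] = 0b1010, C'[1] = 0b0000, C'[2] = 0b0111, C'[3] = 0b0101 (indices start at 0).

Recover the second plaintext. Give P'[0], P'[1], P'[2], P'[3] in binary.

P'[0] = 0b0101, P'[1] = 0b1100, P'[2] = 0b1010, P'[3] = 0b1111

In CTR with a reused counter, both messages share the same keystream S_i, so C_i ⊕ C'_i = P_i ⊕ P'_i and thus P'_i = P_i ⊕ C_i ⊕ C'_i.
P'[0]: 0b0110 ⊕ 0b1001 ⊕ 0b1010 = 0b0101.
P'[1]: 0b1001 ⊕ 0b0101 ⊕ 0b0000 = 0b1100.
P'[2]: 0b0000 ⊕ 0b1101 ⊕ 0b0111 = 0b1010.
P'[3]: 0b0011 ⊕ 0b1001 ⊕ 0b0101 = 0b1111.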